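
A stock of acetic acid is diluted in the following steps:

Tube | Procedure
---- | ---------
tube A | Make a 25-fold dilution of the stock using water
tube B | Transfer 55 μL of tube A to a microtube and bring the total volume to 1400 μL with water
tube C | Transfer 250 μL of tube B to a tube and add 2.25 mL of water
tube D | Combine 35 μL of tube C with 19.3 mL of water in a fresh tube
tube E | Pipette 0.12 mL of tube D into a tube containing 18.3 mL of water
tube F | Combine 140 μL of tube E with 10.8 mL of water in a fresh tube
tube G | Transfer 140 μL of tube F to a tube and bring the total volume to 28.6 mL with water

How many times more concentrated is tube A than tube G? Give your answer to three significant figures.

3.45 × 10^11

Step 1: 25-fold → factor 25
Step 2: 55 μL brought to 1400 μL → factor 1400/55 = 25.455
Step 3: 250 μL + 2.25 mL = 2500 μL total → factor 2500/250 = 10
Step 4: 35 μL + 19.3 mL = 19335 μL total → factor 19335/35 = 552.43
Step 5: 0.12 mL + 18.3 mL = 18.42 mL total → factor 18.42/0.12 = 153.5
Step 6: 140 μL + 10.8 mL = 10940 μL total → factor 10940/140 = 78.143
Step 7: 140 μL brought to 28.6 mL → factor 28600/140 = 204.29
Dilution factor to tube A = 25; to tube G = 8.6142 × 10^12
[tube A]/[tube G] = (factor to tube G)/(factor to tube A) = 8.6142 × 10^12/25 = 3.45 × 10^11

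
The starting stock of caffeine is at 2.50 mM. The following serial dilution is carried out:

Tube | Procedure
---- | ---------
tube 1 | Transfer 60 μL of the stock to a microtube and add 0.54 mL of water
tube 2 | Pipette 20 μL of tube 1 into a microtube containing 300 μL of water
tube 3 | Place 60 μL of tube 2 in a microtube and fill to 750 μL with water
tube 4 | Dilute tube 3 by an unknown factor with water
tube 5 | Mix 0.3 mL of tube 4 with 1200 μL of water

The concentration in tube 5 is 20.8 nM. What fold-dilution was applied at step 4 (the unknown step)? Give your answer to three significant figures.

12.0-fold

Step 1: 60 μL + 0.54 mL = 600 μL total → factor 600/60 = 10
Step 2: 20 μL + 300 μL = 320 μL total → factor 320/20 = 16
Step 3: 60 μL brought to 750 μL → factor 750/60 = 12.5
Step 4: unknown factor x
Step 5: 0.3 mL + 1200 μL = 1.5 mL total → factor 1.5/0.3 = 5
Product of known-step factors = 10000
Overall factor = 2.50 mM / (20.8 nM) = 1.2019 × 10^5
x = 1.2019 × 10^5 / 10000 = 12.0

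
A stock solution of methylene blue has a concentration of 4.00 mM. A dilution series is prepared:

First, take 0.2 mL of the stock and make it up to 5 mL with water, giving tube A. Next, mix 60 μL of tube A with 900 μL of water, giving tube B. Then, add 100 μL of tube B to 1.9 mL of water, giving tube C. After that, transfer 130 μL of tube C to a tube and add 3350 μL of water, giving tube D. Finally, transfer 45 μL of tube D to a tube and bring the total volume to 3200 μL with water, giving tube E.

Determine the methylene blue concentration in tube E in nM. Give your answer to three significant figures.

0.263 nM

Step 1: 0.2 mL brought to 5 mL → factor 5/0.2 = 25
Step 2: 60 μL + 900 μL = 960 μL total → factor 960/60 = 16
Step 3: 100 μL + 1.9 mL = 2000 μL total → factor 2000/100 = 20
Step 4: 130 μL + 3350 μL = 3480 μL total → factor 3480/130 = 26.769
Step 5: 45 μL brought to 3200 μL → factor 3200/45 = 71.111
Overall dilution factor = 25 × 16 × 20 × 26.769 × 71.111 = 1.5229 × 10^7
Final = 4.00 mM / 1.5229 × 10^7 = 2.627 × 10^-7 mM = 0.263 nM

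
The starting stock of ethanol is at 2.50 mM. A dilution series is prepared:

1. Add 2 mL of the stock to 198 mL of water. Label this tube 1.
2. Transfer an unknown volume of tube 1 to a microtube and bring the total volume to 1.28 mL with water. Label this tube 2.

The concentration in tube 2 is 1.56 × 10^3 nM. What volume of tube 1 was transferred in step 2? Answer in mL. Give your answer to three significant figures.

0.0799 mL

Step 1: 2 mL + 198 mL = 200 mL total → factor 200/2 = 100
Step 2: v brought to 1.28 mL → factor = 1.28 mL/v
Product of known-step factors = 100
Overall factor = 2.50 mM / (1.56 × 10^3 nM) = 1602.6
Step-2 factor = 1602.6 / 100 = 16.026
v = 1.28 mL / 16.026 = 0.0799 mL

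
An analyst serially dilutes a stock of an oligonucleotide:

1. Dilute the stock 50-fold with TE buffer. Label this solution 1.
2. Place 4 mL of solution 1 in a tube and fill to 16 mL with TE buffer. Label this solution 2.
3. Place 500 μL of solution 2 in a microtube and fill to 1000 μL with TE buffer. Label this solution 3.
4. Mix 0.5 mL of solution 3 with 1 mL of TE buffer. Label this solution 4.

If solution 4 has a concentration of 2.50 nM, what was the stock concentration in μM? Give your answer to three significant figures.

Step 1: 50-fold → factor 50
Step 2: 4 mL brought to 16 mL → factor 16/4 = 4
Step 3: 500 μL brought to 1000 μL → factor 1000/500 = 2
Step 4: 0.5 mL + 1 mL = 1.5 mL total → factor 1.5/0.5 = 3
Overall dilution factor = 50 × 4 × 2 × 3 = 1200
Stock = 2.50 nM × 1200 = 3000 nM = 3.00 μM

3.00 μM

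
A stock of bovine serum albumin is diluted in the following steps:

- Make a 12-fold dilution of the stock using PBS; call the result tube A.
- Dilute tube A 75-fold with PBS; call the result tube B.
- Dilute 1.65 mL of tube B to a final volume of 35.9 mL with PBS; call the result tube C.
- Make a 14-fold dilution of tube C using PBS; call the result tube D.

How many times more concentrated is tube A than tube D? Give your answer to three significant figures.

Step 1: 12-fold → factor 12
Step 2: 75-fold → factor 75
Step 3: 1.65 mL brought to 35.9 mL → factor 35.9/1.65 = 21.758
Step 4: 14-fold → factor 14
Dilution factor to tube A = 12; to tube D = 2.7415 × 10^5
[tube A]/[tube D] = (factor to tube D)/(factor to tube A) = 2.7415 × 10^5/12 = 2.28 × 10^4

2.28 × 10^4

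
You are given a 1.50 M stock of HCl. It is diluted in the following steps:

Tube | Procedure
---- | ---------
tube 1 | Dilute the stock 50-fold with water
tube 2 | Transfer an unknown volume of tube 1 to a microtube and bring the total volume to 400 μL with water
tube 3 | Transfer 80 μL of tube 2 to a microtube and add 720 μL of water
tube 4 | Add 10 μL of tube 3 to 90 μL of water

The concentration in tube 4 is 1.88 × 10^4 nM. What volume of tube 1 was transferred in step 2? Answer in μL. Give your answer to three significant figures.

25.1 μL

Step 1: 50-fold → factor 50
Step 2: v brought to 400 μL → factor = 400 μL/v
Step 3: 80 μL + 720 μL = 800 μL total → factor 800/80 = 10
Step 4: 10 μL + 90 μL = 100 μL total → factor 100/10 = 10
Product of known-step factors = 5000
Overall factor = 1.50 M / (1.88 × 10^4 nM) = 79787
Step-2 factor = 79787 / 5000 = 15.957
v = 400 μL / 15.957 = 25.1 μL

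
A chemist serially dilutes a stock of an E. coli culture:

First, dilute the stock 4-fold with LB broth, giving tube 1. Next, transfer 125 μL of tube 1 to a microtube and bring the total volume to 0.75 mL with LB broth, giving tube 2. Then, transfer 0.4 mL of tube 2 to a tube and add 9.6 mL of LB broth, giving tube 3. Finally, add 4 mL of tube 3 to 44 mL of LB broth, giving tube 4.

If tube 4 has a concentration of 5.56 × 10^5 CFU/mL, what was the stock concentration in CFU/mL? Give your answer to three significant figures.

4.00 × 10^9 CFU/mL

Step 1: 4-fold → factor 4
Step 2: 125 μL brought to 0.75 mL → factor 750/125 = 6
Step 3: 0.4 mL + 9.6 mL = 10 mL total → factor 10/0.4 = 25
Step 4: 4 mL + 44 mL = 48 mL total → factor 48/4 = 12
Overall dilution factor = 4 × 6 × 25 × 12 = 7200
Stock = 5.56 × 10^5 CFU/mL × 7200 = 4.00 × 10^9 CFU/mL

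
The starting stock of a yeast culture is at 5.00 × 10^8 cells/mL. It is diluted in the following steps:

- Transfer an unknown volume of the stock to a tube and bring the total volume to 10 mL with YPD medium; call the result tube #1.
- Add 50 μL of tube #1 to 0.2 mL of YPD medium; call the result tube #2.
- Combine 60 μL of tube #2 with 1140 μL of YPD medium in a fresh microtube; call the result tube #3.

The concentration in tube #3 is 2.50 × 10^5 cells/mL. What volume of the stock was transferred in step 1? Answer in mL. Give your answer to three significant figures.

Step 1: v brought to 10 mL → factor = 10 mL/v
Step 2: 50 μL + 0.2 mL = 250 μL total → factor 250/50 = 5
Step 3: 60 μL + 1140 μL = 1200 μL total → factor 1200/60 = 20
Product of known-step factors = 100
Overall factor = 5.00 × 10^8 cells/mL / (2.50 × 10^5 cells/mL) = 2000
Step-1 factor = 2000 / 100 = 20
v = 10 mL / 20 = 0.500 mL

0.500 mL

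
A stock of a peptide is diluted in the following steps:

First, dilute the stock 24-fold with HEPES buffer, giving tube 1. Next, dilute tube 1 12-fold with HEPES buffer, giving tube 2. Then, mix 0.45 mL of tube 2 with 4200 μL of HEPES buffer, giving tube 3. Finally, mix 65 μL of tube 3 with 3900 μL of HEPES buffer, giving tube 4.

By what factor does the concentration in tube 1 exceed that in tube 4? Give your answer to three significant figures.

7.56 × 10^3

Step 1: 24-fold → factor 24
Step 2: 12-fold → factor 12
Step 3: 0.45 mL + 4200 μL = 4.65 mL total → factor 4.65/0.45 = 10.333
Step 4: 65 μL + 3900 μL = 3965 μL total → factor 3965/65 = 61
Dilution factor to tube 1 = 24; to tube 4 = 1.8154 × 10^5
[tube 1]/[tube 4] = (factor to tube 4)/(factor to tube 1) = 1.8154 × 10^5/24 = 7.56 × 10^3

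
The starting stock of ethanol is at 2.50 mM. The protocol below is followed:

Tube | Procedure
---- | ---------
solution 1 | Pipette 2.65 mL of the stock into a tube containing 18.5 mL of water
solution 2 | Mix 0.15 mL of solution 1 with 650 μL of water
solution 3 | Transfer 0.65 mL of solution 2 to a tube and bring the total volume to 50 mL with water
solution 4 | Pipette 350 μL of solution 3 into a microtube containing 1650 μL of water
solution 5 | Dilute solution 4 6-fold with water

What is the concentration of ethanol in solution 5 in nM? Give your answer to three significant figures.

Step 1: 2.65 mL + 18.5 mL = 21.15 mL total → factor 21.15/2.65 = 7.9811
Step 2: 0.15 mL + 650 μL = 0.8 mL total → factor 0.8/0.15 = 5.3333
Step 3: 0.65 mL brought to 50 mL → factor 50/0.65 = 76.923
Step 4: 350 μL + 1650 μL = 2000 μL total → factor 2000/350 = 5.7143
Step 5: 6-fold → factor 6
Overall dilution factor = 7.9811 × 5.3333 × 76.923 × 5.7143 × 6 = 1.1226 × 10^5
Final = 2.50 mM / 1.1226 × 10^5 = 2.227 × 10^-5 mM = 22.3 nM

22.3 nM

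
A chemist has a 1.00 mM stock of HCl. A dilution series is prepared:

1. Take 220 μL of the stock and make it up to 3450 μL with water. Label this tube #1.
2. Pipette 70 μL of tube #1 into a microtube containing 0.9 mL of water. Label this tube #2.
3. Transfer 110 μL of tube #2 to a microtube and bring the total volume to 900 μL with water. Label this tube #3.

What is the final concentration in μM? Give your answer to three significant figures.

0.562 μM

Step 1: 220 μL brought to 3450 μL → factor 3450/220 = 15.682
Step 2: 70 μL + 0.9 mL = 970 μL total → factor 970/70 = 13.857
Step 3: 110 μL brought to 900 μL → factor 900/110 = 8.1818
Overall dilution factor = 15.682 × 13.857 × 8.1818 = 1778
Final = 1.00 mM / 1778 = 0.0005624 mM = 0.562 μM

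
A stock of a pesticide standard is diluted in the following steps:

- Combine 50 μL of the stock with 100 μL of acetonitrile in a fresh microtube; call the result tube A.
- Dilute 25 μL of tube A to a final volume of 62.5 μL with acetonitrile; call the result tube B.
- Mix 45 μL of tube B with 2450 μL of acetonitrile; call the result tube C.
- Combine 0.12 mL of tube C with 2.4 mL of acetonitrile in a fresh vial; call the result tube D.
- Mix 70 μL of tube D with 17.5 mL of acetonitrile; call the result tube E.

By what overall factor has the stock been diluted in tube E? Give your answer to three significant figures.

2.19 × 10^6

Step 1: 50 μL + 100 μL = 150 μL total → factor 150/50 = 3
Step 2: 25 μL brought to 62.5 μL → factor 62.5/25 = 2.5
Step 3: 45 μL + 2450 μL = 2495 μL total → factor 2495/45 = 55.444
Step 4: 0.12 mL + 2.4 mL = 2.52 mL total → factor 2.52/0.12 = 21
Step 5: 70 μL + 17.5 mL = 17570 μL total → factor 17570/70 = 251
Overall dilution factor = 3 × 2.5 × 55.444 × 21 × 251 = 2.1919 × 10^6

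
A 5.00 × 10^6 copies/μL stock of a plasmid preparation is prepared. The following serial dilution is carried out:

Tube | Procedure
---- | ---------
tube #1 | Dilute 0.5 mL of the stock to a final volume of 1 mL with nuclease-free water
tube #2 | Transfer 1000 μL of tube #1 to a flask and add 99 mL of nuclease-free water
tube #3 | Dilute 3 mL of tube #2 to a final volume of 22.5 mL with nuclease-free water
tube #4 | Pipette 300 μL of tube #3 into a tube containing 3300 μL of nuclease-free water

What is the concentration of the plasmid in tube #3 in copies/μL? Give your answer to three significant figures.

Step 1: 0.5 mL brought to 1 mL → factor 1/0.5 = 2
Step 2: 1000 μL + 99 mL = 1 × 10^5 μL total → factor 1 × 10^5/1000 = 100
Step 3: 3 mL brought to 22.5 mL → factor 22.5/3 = 7.5
Dilution factor through tube #3 = 2 × 100 × 7.5 = 1500
[tube #3] = 5.00 × 10^6 copies/μL / 1500 = 3.33 × 10^3 copies/μL

3.33 × 10^3 copies/μL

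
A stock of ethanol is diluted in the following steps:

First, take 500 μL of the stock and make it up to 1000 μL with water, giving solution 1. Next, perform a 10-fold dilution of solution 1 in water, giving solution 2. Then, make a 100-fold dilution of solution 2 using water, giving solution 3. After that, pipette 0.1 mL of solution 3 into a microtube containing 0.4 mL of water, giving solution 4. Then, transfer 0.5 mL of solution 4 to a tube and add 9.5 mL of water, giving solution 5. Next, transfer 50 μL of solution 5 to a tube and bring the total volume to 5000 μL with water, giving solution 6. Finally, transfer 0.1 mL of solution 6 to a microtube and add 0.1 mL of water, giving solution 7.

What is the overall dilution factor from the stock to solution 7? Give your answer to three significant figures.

4.00 × 10^7

Step 1: 500 μL brought to 1000 μL → factor 1000/500 = 2
Step 2: 10-fold → factor 10
Step 3: 100-fold → factor 100
Step 4: 0.1 mL + 0.4 mL = 0.5 mL total → factor 0.5/0.1 = 5
Step 5: 0.5 mL + 9.5 mL = 10 mL total → factor 10/0.5 = 20
Step 6: 50 μL brought to 5000 μL → factor 5000/50 = 100
Step 7: 0.1 mL + 0.1 mL = 0.2 mL total → factor 0.2/0.1 = 2
Overall dilution factor = 2 × 10 × 100 × 5 × 20 × 100 × 2 = 4 × 10^7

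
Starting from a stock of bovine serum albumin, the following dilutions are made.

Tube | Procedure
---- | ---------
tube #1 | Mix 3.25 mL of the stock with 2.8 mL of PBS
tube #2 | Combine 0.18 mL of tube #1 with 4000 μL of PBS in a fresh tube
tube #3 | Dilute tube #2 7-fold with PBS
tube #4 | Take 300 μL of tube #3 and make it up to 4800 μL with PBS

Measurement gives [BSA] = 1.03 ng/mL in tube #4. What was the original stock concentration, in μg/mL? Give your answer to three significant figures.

Step 1: 3.25 mL + 2.8 mL = 6.05 mL total → factor 6.05/3.25 = 1.8615
Step 2: 0.18 mL + 4000 μL = 4.18 mL total → factor 4.18/0.18 = 23.222
Step 3: 7-fold → factor 7
Step 4: 300 μL brought to 4800 μL → factor 4800/300 = 16
Overall dilution factor = 1.8615 × 23.222 × 7 × 16 = 4841.7
Stock = 1.03 ng/mL × 4841.7 = 4987 ng/mL = 4.99 μg/mL

4.99 μg/mL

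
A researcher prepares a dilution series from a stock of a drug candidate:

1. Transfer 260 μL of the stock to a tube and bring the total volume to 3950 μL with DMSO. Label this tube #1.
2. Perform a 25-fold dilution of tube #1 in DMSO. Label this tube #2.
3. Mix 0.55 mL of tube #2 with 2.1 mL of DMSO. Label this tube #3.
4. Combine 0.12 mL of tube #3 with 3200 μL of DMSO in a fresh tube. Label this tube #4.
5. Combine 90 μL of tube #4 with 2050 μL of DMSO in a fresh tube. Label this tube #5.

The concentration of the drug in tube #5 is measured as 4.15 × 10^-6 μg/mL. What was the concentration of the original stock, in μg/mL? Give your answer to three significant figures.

5.00 μg/mL

Step 1: 260 μL brought to 3950 μL → factor 3950/260 = 15.192
Step 2: 25-fold → factor 25
Step 3: 0.55 mL + 2.1 mL = 2.65 mL total → factor 2.65/0.55 = 4.8182
Step 4: 0.12 mL + 3200 μL = 3.32 mL total → factor 3.32/0.12 = 27.667
Step 5: 90 μL + 2050 μL = 2140 μL total → factor 2140/90 = 23.778
Overall dilution factor = 15.192 × 25 × 4.8182 × 27.667 × 23.778 = 1.2039 × 10^6
Stock = 4.15 × 10^-6 μg/mL × 1.2039 × 10^6 = 5.00 μg/mL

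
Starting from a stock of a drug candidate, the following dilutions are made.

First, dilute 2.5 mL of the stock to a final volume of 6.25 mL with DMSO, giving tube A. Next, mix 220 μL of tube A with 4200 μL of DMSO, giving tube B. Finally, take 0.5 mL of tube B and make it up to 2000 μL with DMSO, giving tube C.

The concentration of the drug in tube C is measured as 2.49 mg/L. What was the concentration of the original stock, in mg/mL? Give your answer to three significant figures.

0.500 mg/mL

Step 1: 2.5 mL brought to 6.25 mL → factor 6.25/2.5 = 2.5
Step 2: 220 μL + 4200 μL = 4420 μL total → factor 4420/220 = 20.091
Step 3: 0.5 mL brought to 2000 μL → factor 2/0.5 = 4
Overall dilution factor = 2.5 × 20.091 × 4 = 200.91
Stock = 2.49 mg/L × 200.91 = 500.3 mg/L = 0.500 mg/mL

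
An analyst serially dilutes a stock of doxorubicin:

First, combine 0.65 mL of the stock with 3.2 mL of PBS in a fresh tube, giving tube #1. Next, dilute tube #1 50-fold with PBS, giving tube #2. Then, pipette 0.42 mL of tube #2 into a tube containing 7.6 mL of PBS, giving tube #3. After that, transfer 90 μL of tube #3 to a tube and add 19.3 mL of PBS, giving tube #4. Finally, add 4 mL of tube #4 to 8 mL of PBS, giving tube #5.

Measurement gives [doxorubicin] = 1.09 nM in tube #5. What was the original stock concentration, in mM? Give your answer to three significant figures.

Step 1: 0.65 mL + 3.2 mL = 3.85 mL total → factor 3.85/0.65 = 5.9231
Step 2: 50-fold → factor 50
Step 3: 0.42 mL + 7.6 mL = 8.02 mL total → factor 8.02/0.42 = 19.095
Step 4: 90 μL + 19.3 mL = 19390 μL total → factor 19390/90 = 215.44
Step 5: 4 mL + 8 mL = 12 mL total → factor 12/4 = 3
Overall dilution factor = 5.9231 × 50 × 19.095 × 215.44 × 3 = 3.6551 × 10^6
Stock = 1.09 nM × 3.6551 × 10^6 = 3.984 × 10^6 nM = 3.98 mM

3.98 mM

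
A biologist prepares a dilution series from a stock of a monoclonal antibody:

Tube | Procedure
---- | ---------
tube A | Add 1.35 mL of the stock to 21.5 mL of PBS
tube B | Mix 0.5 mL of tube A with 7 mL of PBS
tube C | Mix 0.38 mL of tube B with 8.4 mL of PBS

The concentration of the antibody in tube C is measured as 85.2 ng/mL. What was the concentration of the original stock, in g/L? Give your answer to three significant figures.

Step 1: 1.35 mL + 21.5 mL = 22.85 mL total → factor 22.85/1.35 = 16.926
Step 2: 0.5 mL + 7 mL = 7.5 mL total → factor 7.5/0.5 = 15
Step 3: 0.38 mL + 8.4 mL = 8.78 mL total → factor 8.78/0.38 = 23.105
Overall dilution factor = 16.926 × 15 × 23.105 = 5866.2
Stock = 85.2 ng/mL × 5866.2 = 4.998 × 10^5 ng/mL = 0.500 g/L

0.500 g/L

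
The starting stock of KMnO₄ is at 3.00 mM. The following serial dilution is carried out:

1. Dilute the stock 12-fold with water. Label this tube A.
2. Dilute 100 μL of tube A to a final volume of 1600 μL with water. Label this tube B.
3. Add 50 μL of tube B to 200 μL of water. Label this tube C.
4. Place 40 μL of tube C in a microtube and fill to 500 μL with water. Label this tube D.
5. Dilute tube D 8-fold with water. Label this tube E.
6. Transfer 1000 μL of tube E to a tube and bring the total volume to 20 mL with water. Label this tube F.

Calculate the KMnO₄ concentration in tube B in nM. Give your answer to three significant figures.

Step 1: 12-fold → factor 12
Step 2: 100 μL brought to 1600 μL → factor 1600/100 = 16
Dilution factor through tube B = 12 × 16 = 192
[tube B] = 3.00 mM / 192 = 0.01562 mM = 1.56 × 10^4 nM

1.56 × 10^4 nM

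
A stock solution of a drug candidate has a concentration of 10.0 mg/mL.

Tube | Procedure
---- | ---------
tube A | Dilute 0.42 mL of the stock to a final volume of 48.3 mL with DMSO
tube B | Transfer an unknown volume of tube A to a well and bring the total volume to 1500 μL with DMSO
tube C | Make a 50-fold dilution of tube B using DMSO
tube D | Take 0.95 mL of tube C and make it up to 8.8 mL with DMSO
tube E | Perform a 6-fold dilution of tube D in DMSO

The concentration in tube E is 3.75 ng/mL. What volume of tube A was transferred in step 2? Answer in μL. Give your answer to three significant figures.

180 μL

Step 1: 0.42 mL brought to 48.3 mL → factor 48.3/0.42 = 115
Step 2: v brought to 1500 μL → factor = 1500 μL/v
Step 3: 50-fold → factor 50
Step 4: 0.95 mL brought to 8.8 mL → factor 8.8/0.95 = 9.2632
Step 5: 6-fold → factor 6
Product of known-step factors = 3.1958 × 10^5
Overall factor = 10.0 mg/mL / (3.75 ng/mL) = 2.6667 × 10^6
Step-2 factor = 2.6667 × 10^6 / 3.1958 × 10^5 = 8.3443
v = 1500 μL / 8.3443 = 180 μL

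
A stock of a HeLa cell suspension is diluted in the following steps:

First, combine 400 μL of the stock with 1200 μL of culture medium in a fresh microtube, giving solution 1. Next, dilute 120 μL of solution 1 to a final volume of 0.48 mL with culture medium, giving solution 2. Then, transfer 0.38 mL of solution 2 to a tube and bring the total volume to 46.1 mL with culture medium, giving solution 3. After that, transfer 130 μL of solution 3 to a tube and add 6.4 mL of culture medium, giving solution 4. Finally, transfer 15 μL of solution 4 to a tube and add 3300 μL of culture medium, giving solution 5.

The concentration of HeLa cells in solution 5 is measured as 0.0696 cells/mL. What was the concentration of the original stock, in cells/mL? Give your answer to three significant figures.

1.50 × 10^6 cells/mL

Step 1: 400 μL + 1200 μL = 1600 μL total → factor 1600/400 = 4
Step 2: 120 μL brought to 0.48 mL → factor 480/120 = 4
Step 3: 0.38 mL brought to 46.1 mL → factor 46.1/0.38 = 121.32
Step 4: 130 μL + 6.4 mL = 6530 μL total → factor 6530/130 = 50.231
Step 5: 15 μL + 3300 μL = 3315 μL total → factor 3315/15 = 221
Overall dilution factor = 4 × 4 × 121.32 × 50.231 × 221 = 2.1548 × 10^7
Stock = 0.0696 cells/mL × 2.1548 × 10^7 = 1.50 × 10^6 cells/mL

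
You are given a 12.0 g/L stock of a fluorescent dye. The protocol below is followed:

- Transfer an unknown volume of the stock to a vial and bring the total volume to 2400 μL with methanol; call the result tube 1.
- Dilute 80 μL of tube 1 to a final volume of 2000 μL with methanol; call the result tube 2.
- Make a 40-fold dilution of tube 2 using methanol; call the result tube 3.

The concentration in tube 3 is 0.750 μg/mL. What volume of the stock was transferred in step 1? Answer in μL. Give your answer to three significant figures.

150 μL

Step 1: v brought to 2400 μL → factor = 2400 μL/v
Step 2: 80 μL brought to 2000 μL → factor 2000/80 = 25
Step 3: 40-fold → factor 40
Product of known-step factors = 1000
Overall factor = 12.0 g/L / (0.750 μg/mL) = 16000
Step-1 factor = 16000 / 1000 = 16
v = 2400 μL / 16 = 150 μL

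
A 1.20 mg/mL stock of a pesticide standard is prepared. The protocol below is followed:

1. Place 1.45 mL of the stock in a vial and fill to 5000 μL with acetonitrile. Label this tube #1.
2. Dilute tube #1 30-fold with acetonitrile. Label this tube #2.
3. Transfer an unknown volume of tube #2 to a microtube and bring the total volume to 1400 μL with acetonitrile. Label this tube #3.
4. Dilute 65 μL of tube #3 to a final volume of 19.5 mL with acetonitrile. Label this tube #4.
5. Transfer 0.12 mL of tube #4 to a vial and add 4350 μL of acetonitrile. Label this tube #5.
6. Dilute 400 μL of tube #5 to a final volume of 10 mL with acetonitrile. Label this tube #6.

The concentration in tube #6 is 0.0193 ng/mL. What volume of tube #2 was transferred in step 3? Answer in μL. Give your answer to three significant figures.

Step 1: 1.45 mL brought to 5000 μL → factor 5/1.45 = 3.4483
Step 2: 30-fold → factor 30
Step 3: v brought to 1400 μL → factor = 1400 μL/v
Step 4: 65 μL brought to 19.5 mL → factor 19500/65 = 300
Step 5: 0.12 mL + 4350 μL = 4.47 mL total → factor 4.47/0.12 = 37.25
Step 6: 400 μL brought to 10 mL → factor 10000/400 = 25
Product of known-step factors = 2.8901 × 10^7
Overall factor = 1.20 mg/mL / (0.0193 ng/mL) = 6.2176 × 10^7
Step-3 factor = 6.2176 × 10^7 / 2.8901 × 10^7 = 2.1514
v = 1400 μL / 2.1514 = 651 μL

651 μL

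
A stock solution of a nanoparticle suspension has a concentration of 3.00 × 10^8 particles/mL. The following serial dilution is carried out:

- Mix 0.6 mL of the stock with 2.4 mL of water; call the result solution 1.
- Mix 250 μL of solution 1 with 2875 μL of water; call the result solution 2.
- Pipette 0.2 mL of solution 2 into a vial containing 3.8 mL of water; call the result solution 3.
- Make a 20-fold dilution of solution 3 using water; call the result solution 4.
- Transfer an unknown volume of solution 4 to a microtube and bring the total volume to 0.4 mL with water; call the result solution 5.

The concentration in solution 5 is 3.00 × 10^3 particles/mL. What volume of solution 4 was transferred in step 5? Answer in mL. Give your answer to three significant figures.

0.100 mL

Step 1: 0.6 mL + 2.4 mL = 3 mL total → factor 3/0.6 = 5
Step 2: 250 μL + 2875 μL = 3125 μL total → factor 3125/250 = 12.5
Step 3: 0.2 mL + 3.8 mL = 4 mL total → factor 4/0.2 = 20
Step 4: 20-fold → factor 20
Step 5: v brought to 0.4 mL → factor = 0.4 mL/v
Product of known-step factors = 25000
Overall factor = 3.00 × 10^8 particles/mL / (3.00 × 10^3 particles/mL) = 1 × 10^5
Step-5 factor = 1 × 10^5 / 25000 = 4
v = 0.4 mL / 4 = 0.100 mL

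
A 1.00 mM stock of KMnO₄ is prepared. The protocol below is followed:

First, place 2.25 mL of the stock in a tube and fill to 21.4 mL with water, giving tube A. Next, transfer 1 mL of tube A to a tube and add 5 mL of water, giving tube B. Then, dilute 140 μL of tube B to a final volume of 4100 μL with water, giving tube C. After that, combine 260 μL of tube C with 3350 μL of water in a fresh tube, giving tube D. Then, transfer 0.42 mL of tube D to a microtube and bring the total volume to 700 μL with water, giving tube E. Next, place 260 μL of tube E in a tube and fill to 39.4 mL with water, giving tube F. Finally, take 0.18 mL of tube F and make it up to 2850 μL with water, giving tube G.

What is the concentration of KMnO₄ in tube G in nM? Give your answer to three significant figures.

Step 1: 2.25 mL brought to 21.4 mL → factor 21.4/2.25 = 9.5111
Step 2: 1 mL + 5 mL = 6 mL total → factor 6/1 = 6
Step 3: 140 μL brought to 4100 μL → factor 4100/140 = 29.286
Step 4: 260 μL + 3350 μL = 3610 μL total → factor 3610/260 = 13.885
Step 5: 0.42 mL brought to 700 μL → factor 0.7/0.42 = 1.6667
Step 6: 260 μL brought to 39.4 mL → factor 39400/260 = 151.54
Step 7: 0.18 mL brought to 2850 μL → factor 2.85/0.18 = 15.833
Overall dilution factor = 9.5111 × 6 × 29.286 × 13.885 × 1.6667 × 151.54 × 15.833 = 9.2793 × 10^7
Final = 1.00 mM / 9.2793 × 10^7 = 1.078 × 10^-8 mM = 0.0108 nM

0.0108 nM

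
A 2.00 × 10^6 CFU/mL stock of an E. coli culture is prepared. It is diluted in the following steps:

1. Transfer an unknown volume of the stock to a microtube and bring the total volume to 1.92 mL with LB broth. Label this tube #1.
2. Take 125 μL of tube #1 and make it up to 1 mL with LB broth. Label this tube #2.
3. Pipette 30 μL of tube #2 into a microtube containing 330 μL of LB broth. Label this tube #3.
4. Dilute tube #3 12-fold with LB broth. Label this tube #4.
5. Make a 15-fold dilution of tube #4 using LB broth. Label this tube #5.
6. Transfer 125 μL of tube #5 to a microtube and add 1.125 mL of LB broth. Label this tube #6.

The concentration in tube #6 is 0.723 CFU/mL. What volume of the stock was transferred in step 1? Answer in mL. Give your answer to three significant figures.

Step 1: v brought to 1.92 mL → factor = 1.92 mL/v
Step 2: 125 μL brought to 1 mL → factor 1000/125 = 8
Step 3: 30 μL + 330 μL = 360 μL total → factor 360/30 = 12
Step 4: 12-fold → factor 12
Step 5: 15-fold → factor 15
Step 6: 125 μL + 1.125 mL = 1250 μL total → factor 1250/125 = 10
Product of known-step factors = 1.728 × 10^5
Overall factor = 2.00 × 10^6 CFU/mL / (0.723 CFU/mL) = 2.7663 × 10^6
Step-1 factor = 2.7663 × 10^6 / 1.728 × 10^5 = 16.008
v = 1.92 mL / 16.008 = 0.120 mL

0.120 mL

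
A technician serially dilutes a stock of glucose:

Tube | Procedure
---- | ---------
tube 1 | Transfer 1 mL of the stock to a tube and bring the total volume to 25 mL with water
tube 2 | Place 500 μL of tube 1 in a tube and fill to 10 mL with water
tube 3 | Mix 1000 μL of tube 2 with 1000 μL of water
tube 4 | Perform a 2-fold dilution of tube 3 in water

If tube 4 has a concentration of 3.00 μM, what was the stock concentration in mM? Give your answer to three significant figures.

6.00 mM

Step 1: 1 mL brought to 25 mL → factor 25/1 = 25
Step 2: 500 μL brought to 10 mL → factor 10000/500 = 20
Step 3: 1000 μL + 1000 μL = 2000 μL total → factor 2000/1000 = 2
Step 4: 2-fold → factor 2
Overall dilution factor = 25 × 20 × 2 × 2 = 2000
Stock = 3.00 μM × 2000 = 6000 μM = 6.00 mM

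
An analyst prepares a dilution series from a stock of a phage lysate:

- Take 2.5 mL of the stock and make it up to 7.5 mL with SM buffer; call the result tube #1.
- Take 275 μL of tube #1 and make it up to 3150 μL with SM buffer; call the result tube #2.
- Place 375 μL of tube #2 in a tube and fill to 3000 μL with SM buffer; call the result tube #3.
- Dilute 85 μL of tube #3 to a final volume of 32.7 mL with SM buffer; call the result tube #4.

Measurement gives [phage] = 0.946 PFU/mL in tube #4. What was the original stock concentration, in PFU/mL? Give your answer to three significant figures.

Step 1: 2.5 mL brought to 7.5 mL → factor 7.5/2.5 = 3
Step 2: 275 μL brought to 3150 μL → factor 3150/275 = 11.455
Step 3: 375 μL brought to 3000 μL → factor 3000/375 = 8
Step 4: 85 μL brought to 32.7 mL → factor 32700/85 = 384.71
Overall dilution factor = 3 × 11.455 × 8 × 384.71 = 1.0576 × 10^5
Stock = 0.946 PFU/mL × 1.0576 × 10^5 = 1.00 × 10^5 PFU/mL

1.00 × 10^5 PFU/mL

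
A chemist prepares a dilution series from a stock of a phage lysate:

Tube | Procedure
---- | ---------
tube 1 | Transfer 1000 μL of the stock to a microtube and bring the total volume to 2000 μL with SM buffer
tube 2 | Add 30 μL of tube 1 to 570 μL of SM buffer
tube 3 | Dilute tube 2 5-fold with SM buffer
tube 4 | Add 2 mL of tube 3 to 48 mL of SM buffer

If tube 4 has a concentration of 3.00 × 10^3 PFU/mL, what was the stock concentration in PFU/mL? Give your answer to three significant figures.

Step 1: 1000 μL brought to 2000 μL → factor 2000/1000 = 2
Step 2: 30 μL + 570 μL = 600 μL total → factor 600/30 = 20
Step 3: 5-fold → factor 5
Step 4: 2 mL + 48 mL = 50 mL total → factor 50/2 = 25
Overall dilution factor = 2 × 20 × 5 × 25 = 5000
Stock = 3.00 × 10^3 PFU/mL × 5000 = 1.50 × 10^7 PFU/mL

1.50 × 10^7 PFU/mL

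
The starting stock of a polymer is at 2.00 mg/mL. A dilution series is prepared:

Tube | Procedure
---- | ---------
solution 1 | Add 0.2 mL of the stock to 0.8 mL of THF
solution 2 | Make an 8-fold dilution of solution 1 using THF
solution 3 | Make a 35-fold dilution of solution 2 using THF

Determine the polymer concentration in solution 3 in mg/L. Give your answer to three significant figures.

1.43 mg/L

Step 1: 0.2 mL + 0.8 mL = 1 mL total → factor 1/0.2 = 5
Step 2: 8-fold → factor 8
Step 3: 35-fold → factor 35
Overall dilution factor = 5 × 8 × 35 = 1400
Final = 2.00 mg/mL / 1400 = 0.001429 mg/mL = 1.43 mg/L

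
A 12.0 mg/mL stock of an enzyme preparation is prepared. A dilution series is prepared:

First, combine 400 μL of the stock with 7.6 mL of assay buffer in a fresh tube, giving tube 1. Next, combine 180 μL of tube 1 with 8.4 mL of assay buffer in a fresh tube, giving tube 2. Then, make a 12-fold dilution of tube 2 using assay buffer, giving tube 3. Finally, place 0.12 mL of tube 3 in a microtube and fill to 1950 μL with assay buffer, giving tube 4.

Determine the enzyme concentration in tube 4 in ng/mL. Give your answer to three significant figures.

64.6 ng/mL

Step 1: 400 μL + 7.6 mL = 8000 μL total → factor 8000/400 = 20
Step 2: 180 μL + 8.4 mL = 8580 μL total → factor 8580/180 = 47.667
Step 3: 12-fold → factor 12
Step 4: 0.12 mL brought to 1950 μL → factor 1.95/0.12 = 16.25
Overall dilution factor = 20 × 47.667 × 12 × 16.25 = 1.859 × 10^5
Final = 12.0 mg/mL / 1.859 × 10^5 = 6.455 × 10^-5 mg/mL = 64.6 ng/mL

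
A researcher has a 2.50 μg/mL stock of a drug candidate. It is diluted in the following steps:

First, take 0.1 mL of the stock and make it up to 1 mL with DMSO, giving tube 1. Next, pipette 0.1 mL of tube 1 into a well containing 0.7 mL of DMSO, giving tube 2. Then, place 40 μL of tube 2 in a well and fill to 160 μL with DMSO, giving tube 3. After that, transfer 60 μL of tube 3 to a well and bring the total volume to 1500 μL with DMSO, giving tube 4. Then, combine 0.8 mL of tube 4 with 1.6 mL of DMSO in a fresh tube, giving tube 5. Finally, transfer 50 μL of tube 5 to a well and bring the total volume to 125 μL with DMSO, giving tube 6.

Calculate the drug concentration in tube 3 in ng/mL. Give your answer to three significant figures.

7.81 ng/mL

Step 1: 0.1 mL brought to 1 mL → factor 1/0.1 = 10
Step 2: 0.1 mL + 0.7 mL = 0.8 mL total → factor 0.8/0.1 = 8
Step 3: 40 μL brought to 160 μL → factor 160/40 = 4
Dilution factor through tube 3 = 10 × 8 × 4 = 320
[tube 3] = 2.50 μg/mL / 320 = 0.007812 μg/mL = 7.81 ng/mL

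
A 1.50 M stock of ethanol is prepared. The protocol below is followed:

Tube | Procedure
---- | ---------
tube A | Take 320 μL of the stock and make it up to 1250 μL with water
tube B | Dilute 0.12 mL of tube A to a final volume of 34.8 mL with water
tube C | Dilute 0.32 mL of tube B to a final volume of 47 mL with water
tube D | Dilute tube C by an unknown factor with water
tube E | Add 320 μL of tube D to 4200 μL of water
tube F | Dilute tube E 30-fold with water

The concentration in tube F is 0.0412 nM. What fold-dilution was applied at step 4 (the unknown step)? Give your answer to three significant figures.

516-fold

Step 1: 320 μL brought to 1250 μL → factor 1250/320 = 3.9062
Step 2: 0.12 mL brought to 34.8 mL → factor 34.8/0.12 = 290
Step 3: 0.32 mL brought to 47 mL → factor 47/0.32 = 146.88
Step 4: unknown factor x
Step 5: 320 μL + 4200 μL = 4520 μL total → factor 4520/320 = 14.125
Step 6: 30-fold → factor 30
Product of known-step factors = 7.0504 × 10^7
Overall factor = 1.50 M / (0.0412 nM) = 3.6408 × 10^10
x = 3.6408 × 10^10 / 7.0504 × 10^7 = 516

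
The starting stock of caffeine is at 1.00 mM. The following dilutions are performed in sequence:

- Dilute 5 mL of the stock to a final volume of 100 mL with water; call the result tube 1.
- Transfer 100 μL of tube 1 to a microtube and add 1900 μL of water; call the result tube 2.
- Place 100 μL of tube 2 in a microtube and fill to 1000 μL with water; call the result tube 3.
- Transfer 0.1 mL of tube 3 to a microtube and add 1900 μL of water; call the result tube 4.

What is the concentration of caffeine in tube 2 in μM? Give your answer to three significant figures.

Step 1: 5 mL brought to 100 mL → factor 100/5 = 20
Step 2: 100 μL + 1900 μL = 2000 μL total → factor 2000/100 = 20
Dilution factor through tube 2 = 20 × 20 = 400
[tube 2] = 1.00 mM / 400 = 0.002500 mM = 2.50 μM

2.50 μM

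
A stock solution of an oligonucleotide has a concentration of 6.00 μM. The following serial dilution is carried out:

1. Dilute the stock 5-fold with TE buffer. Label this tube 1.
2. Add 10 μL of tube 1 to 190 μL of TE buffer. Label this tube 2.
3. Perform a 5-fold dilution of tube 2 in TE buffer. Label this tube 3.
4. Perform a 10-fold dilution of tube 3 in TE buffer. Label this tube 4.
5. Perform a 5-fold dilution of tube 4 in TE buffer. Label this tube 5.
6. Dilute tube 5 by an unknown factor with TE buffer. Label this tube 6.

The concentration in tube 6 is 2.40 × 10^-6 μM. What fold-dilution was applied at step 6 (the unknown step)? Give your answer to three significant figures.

Step 1: 5-fold → factor 5
Step 2: 10 μL + 190 μL = 200 μL total → factor 200/10 = 20
Step 3: 5-fold → factor 5
Step 4: 10-fold → factor 10
Step 5: 5-fold → factor 5
Step 6: unknown factor x
Product of known-step factors = 25000
Overall factor = 6.00 μM / (2.40 × 10^-6 μM) = 2.5 × 10^6
x = 2.5 × 10^6 / 25000 = 100

100-fold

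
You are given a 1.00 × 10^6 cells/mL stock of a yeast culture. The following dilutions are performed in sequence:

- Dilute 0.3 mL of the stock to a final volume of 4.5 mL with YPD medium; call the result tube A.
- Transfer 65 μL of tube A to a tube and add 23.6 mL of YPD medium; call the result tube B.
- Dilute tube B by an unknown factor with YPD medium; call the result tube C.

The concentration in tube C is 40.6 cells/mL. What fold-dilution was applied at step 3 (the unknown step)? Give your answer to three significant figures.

4.51-fold

Step 1: 0.3 mL brought to 4.5 mL → factor 4.5/0.3 = 15
Step 2: 65 μL + 23.6 mL = 23665 μL total → factor 23665/65 = 364.08
Step 3: unknown factor x
Product of known-step factors = 5461.2
Overall factor = 1.00 × 10^6 cells/mL / (40.6 cells/mL) = 24631
x = 24631 / 5461.2 = 4.51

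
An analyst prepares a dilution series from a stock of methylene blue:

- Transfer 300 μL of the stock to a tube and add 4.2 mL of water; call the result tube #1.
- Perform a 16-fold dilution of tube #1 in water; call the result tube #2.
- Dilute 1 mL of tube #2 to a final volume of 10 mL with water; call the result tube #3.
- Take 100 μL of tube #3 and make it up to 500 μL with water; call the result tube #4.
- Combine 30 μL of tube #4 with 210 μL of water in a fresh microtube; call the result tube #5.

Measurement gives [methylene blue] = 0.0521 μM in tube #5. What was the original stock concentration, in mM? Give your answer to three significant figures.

5.00 mM

Step 1: 300 μL + 4.2 mL = 4500 μL total → factor 4500/300 = 15
Step 2: 16-fold → factor 16
Step 3: 1 mL brought to 10 mL → factor 10/1 = 10
Step 4: 100 μL brought to 500 μL → factor 500/100 = 5
Step 5: 30 μL + 210 μL = 240 μL total → factor 240/30 = 8
Overall dilution factor = 15 × 16 × 10 × 5 × 8 = 96000
Stock = 0.0521 μM × 96000 = 5002 μM = 5.00 mM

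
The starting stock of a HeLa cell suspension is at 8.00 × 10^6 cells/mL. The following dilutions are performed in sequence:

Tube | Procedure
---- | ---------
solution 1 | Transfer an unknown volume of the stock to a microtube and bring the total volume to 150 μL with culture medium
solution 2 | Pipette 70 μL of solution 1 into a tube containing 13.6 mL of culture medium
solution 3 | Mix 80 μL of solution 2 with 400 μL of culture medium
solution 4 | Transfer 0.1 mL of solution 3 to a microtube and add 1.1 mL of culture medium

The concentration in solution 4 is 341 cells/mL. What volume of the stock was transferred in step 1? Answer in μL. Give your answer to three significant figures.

89.9 μL

Step 1: v brought to 150 μL → factor = 150 μL/v
Step 2: 70 μL + 13.6 mL = 13670 μL total → factor 13670/70 = 195.29
Step 3: 80 μL + 400 μL = 480 μL total → factor 480/80 = 6
Step 4: 0.1 mL + 1.1 mL = 1.2 mL total → factor 1.2/0.1 = 12
Product of known-step factors = 14061
Overall factor = 8.00 × 10^6 cells/mL / (341 cells/mL) = 23460
Step-1 factor = 23460 / 14061 = 1.6685
v = 150 μL / 1.6685 = 89.9 μL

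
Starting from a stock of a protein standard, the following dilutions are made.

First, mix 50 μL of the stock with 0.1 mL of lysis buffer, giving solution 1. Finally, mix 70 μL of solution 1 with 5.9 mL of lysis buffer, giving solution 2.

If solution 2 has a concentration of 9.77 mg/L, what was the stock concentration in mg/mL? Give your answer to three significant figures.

2.50 mg/mL

Step 1: 50 μL + 0.1 mL = 150 μL total → factor 150/50 = 3
Step 2: 70 μL + 5.9 mL = 5970 μL total → factor 5970/70 = 85.286
Overall dilution factor = 3 × 85.286 = 255.86
Stock = 9.77 mg/L × 255.86 = 2500 mg/L = 2.50 mg/mL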